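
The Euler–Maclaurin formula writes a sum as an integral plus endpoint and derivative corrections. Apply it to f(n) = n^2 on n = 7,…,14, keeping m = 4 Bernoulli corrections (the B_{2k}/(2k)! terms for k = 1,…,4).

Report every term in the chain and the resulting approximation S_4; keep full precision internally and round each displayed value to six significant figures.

S_4 ≈ 924.000

Integral: ∫_7^14 x^2 dx = 800.333.
Endpoint term: (f(7) + f(14))/2 = (49.0000 + 196.000)/2 = 122.500.
So far: 922.833.
Correction k=1: B_{2}/2! · (f^{(1)}(14) − f^{(1)}(7)) = 1/12 · (28.0000 − 14.0000) = 1.16667.
Partial sum through k=1: 924.000.
Correction k=2: B_{4}/4! · (f^{(3)}(14) − f^{(3)}(7)) = −1/720 · (0.00000 − 0.00000) = 0.00000.
Partial sum through k=2: 924.000.
Correction k=3: B_{6}/6! · (f^{(5)}(14) − f^{(5)}(7)) = 1/30240 · (0.00000 − 0.00000) = 0.00000.
Partial sum through k=3: 924.000.
Correction k=4: B_{8}/8! · (f^{(7)}(14) − f^{(7)}(7)) = −1/1209600 · (0.00000 − 0.00000) = 0.00000.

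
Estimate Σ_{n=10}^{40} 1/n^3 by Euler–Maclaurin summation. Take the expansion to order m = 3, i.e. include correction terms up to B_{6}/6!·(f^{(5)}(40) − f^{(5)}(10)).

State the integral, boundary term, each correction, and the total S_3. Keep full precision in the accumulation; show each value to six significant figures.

S_3 ≈ 0.00522013

∫_10^40 1/x^3 dx evaluates to 0.00468750.
Endpoint term: (f(10) + f(40))/2 = (0.00100000 + 1.56250e-05)/2 = 0.000507813.
Integral + boundary = 0.00519531.
Correction k=1: B_{2}/2! · (f^{(1)}(40) − f^{(1)}(10)) = 1/12 · (-1.17187e-06 − (-0.000300000)) = 2.49023e-05.
Running total after k=1: 0.00522021.
Correction k=2: B_{4}/4! · (f^{(3)}(40) − f^{(3)}(10)) = −1/720 · (-1.46484e-08 − (-6.00000e-05)) = -8.33130e-08.
Running total after k=2: 0.00522013.
Correction k=3: B_{6}/6! · (f^{(5)}(40) − f^{(5)}(10)) = 1/30240 · (-3.84521e-10 − (-2.52000e-05)) = 8.33321e-10.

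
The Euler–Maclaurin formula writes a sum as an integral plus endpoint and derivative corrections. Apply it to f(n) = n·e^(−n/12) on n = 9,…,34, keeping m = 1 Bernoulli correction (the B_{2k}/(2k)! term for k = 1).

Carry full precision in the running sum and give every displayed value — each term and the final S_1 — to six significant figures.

S_1 ≈ 89.6764

The integral term ∫_9^34 x·e^(−x/12) dx = 86.5697.
Endpoint term: (f(9) + f(34))/2 = (4.25130 + 1.99976)/2 = 3.12553.
Running total after boundary: 89.6952.
k=1: B_{2}/(2)! × [f^{(1)}(34) − f^{(1)}(9)] = 1/12 × (-0.107830 − 0.118092) = -0.0188268.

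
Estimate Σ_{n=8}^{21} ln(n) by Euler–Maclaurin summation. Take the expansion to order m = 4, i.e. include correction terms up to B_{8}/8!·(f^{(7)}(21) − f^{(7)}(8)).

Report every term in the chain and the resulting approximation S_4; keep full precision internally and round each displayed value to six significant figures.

The integral term ∫_8^21 ln(x) dx = 34.2994.
½[f(8) + f(21)] = ½[2.07944 + 3.04452] = 2.56198.
Running total after boundary: 36.8614.
k=1: B_{2}/(2)! × [f^{(1)}(21) − f^{(1)}(8)] = 1/12 × (0.0476190 − 0.125000) = -0.00644841.
Partial sum through k=1: 36.8550.
k=2: B_{4}/(4)! × [f^{(3)}(21) − f^{(3)}(8)] = −1/720 × (0.000215959 − 0.00390625) = 5.12540e-06.
Partial sum through k=2: 36.8550.
k=3: B_{6}/(6)! × [f^{(5)}(21) − f^{(5)}(8)] = 1/30240 × (5.87645e-06 − 0.000732422) = -2.40260e-08.
Partial sum through k=3: 36.8550.
k=4: B_{8}/(8)! × [f^{(7)}(21) − f^{(7)}(8)] = −1/1209600 × (3.99758e-07 − 0.000343323) = 2.83501e-10.

S_4 ≈ 36.8550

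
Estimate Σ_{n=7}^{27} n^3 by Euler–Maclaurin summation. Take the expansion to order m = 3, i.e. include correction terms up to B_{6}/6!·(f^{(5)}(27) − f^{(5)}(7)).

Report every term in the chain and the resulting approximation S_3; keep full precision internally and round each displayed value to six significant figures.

Integral: ∫_7^27 x^3 dx = 132260.
Boundary: ½(f(7) + f(27)) = ½(343.000 + 19683.0) = 10013.0.
So far: 142273.
Correction k=1: B_{2}/2! · (f^{(1)}(27) − f^{(1)}(7)) = 1/12 · (2187.00 − 147.000) = 170.000.
Partial sum through k=1: 142443.
Correction k=2: B_{4}/4! · (f^{(3)}(27) − f^{(3)}(7)) = −1/720 · (6.00000 − 6.00000) = 0.00000.
Partial sum through k=2: 142443.
Correction k=3: B_{6}/6! · (f^{(5)}(27) − f^{(5)}(7)) = 1/30240 · (0.00000 − 0.00000) = 0.00000.

S_3 ≈ 142443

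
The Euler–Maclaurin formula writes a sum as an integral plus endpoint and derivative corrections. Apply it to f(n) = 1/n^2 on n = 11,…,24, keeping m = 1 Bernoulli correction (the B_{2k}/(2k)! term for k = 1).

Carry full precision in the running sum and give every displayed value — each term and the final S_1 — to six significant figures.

The integral term ∫_11^24 1/x^2 dx = 0.0492424.
Endpoint term: (f(11) + f(24))/2 = (0.00826446 + 0.00173611)/2 = 0.00500029.
Integral + boundary = 0.0542427.
Correction k=1: B_{2}/2! · (f^{(1)}(24) − f^{(1)}(11)) = 1/12 · (-0.000144676 − (-0.00150263)) = 0.000113163.

S_1 ≈ 0.0543559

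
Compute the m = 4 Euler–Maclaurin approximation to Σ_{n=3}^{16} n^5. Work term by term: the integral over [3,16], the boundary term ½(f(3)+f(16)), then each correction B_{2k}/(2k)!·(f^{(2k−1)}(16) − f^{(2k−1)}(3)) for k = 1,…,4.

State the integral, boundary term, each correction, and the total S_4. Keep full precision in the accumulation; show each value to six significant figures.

S_4 ≈ 3.34774e+06

∫_3^16 x^5 dx evaluates to 2.79608e+06.
Boundary: ½(f(3) + f(16)) = ½(243.000 + 1.04858e+06) = 524410.
Integral + boundary = 3.32049e+06.
k=1: B_{2}/(2)! × [f^{(1)}(16) − f^{(1)}(3)] = 1/12 × (327680 − 405.000) = 27272.9.
Running total after k=1: 3.34776e+06.
k=2: B_{4}/(4)! × [f^{(3)}(16) − f^{(3)}(3)] = −1/720 × (15360.0 − 540.000) = -20.5833.
Running total after k=2: 3.34774e+06.
k=3: B_{6}/(6)! × [f^{(5)}(16) − f^{(5)}(3)] = 1/30240 × (120.000 − 120.000) = 0.00000.
Running total after k=3: 3.34774e+06.
k=4: B_{8}/(8)! × [f^{(7)}(16) − f^{(7)}(3)] = −1/1209600 × (0.00000 − 0.00000) = 0.00000.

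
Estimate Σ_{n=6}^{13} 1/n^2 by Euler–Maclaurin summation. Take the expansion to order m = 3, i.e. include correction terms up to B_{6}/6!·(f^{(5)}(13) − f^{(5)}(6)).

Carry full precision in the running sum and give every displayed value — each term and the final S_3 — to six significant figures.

Integral: ∫_6^13 1/x^2 dx = 0.0897436.
½[f(6) + f(13)] = ½[0.0277778 + 0.00591716] = 0.0168475.
Running total after boundary: 0.106591.
Correction k=1: B_{2}/2! · (f^{(1)}(13) − f^{(1)}(6)) = 1/12 · (-0.000910332 − (-0.00925926)) = 0.000695744.
After k=1: 0.107287.
Correction k=2: B_{4}/4! · (f^{(3)}(13) − f^{(3)}(6)) = −1/720 · (-6.46390e-05 − (-0.00308642)) = -4.19692e-06.
After k=2: 0.107283.
Correction k=3: B_{6}/6! · (f^{(5)}(13) − f^{(5)}(6)) = 1/30240 · (-1.14744e-05 − (-0.00257202)) = 8.46740e-08.

S_3 ≈ 0.107283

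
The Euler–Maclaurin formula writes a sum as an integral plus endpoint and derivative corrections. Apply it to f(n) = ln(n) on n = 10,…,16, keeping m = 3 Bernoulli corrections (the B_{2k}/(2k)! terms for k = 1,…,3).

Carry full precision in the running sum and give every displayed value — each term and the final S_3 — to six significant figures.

S_3 ≈ 17.8700

∫_10^16 ln(x) dx evaluates to 15.3356.
½[f(10) + f(16)] = ½[2.30259 + 2.77259] = 2.53759.
So far: 17.8732.
Order-1 term: 1/12 · (0.0625000 − 0.100000) = -0.00312500.
After k=1: 17.8700.
Order-2 term: −1/720 · (0.000488281 − 0.00200000) = 2.09961e-06.
After k=2: 17.8700.
Order-3 term: 1/30240 · (2.28882e-05 − 0.000240000) = -7.17962e-09.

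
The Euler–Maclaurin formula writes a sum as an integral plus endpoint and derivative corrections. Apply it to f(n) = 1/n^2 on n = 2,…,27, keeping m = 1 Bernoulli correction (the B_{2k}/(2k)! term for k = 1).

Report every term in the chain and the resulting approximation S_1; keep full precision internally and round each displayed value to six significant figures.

S_1 ≈ 0.609474

The integral term ∫_2^27 1/x^2 dx = 0.462963.
Boundary: ½(f(2) + f(27)) = ½(0.250000 + 0.00137174) = 0.125686.
Running total after boundary: 0.588649.
Correction k=1: B_{2}/2! · (f^{(1)}(27) − f^{(1)}(2)) = 1/12 · (-0.000101611 − (-0.250000)) = 0.0208249.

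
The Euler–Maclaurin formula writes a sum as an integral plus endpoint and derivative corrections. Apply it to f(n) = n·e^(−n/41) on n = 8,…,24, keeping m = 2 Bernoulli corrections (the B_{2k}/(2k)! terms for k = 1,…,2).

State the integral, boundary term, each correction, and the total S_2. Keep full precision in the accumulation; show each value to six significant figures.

S_2 ≈ 178.667

The integral term ∫_8^24 x·e^(−x/41) dx = 168.729.
Boundary: ½(f(8) + f(24)) = ½(6.58187 + 13.3656) = 9.97376.
So far: 178.703.
k=1: B_{2}/(2)! × [f^{(1)}(24) − f^{(1)}(8)] = 1/12 × (0.230911 − 0.662201) = -0.0359408.
Running total after k=1: 178.667.
k=2: B_{4}/(4)! × [f^{(3)}(24) − f^{(3)}(8)] = −1/720 × (0.000799949 − 0.00137280) = 7.95620e-07.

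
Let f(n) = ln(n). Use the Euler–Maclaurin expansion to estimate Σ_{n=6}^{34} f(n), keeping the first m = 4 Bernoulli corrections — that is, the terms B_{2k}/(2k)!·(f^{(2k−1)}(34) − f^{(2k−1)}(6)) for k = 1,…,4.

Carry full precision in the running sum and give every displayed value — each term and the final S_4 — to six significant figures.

∫_6^34 ln(x) dx evaluates to 81.1457.
Boundary: ½(f(6) + f(34)) = ½(1.79176 + 3.52636) = 2.65906.
So far: 83.8048.
Order-1 term: 1/12 · (0.0294118 − 0.166667) = -0.0114379.
Running total after k=1: 83.7933.
Order-2 term: −1/720 · (5.08854e-05 − 0.00925926) = 1.27894e-05.
Running total after k=2: 83.7933.
Order-3 term: 1/30240 · (5.28222e-07 − 0.00308642) = -1.02047e-07.
Running total after k=3: 83.7933.
Order-4 term: −1/1209600 · (1.37082e-08 − 0.00257202) = 2.12633e-09.

S_4 ≈ 83.7933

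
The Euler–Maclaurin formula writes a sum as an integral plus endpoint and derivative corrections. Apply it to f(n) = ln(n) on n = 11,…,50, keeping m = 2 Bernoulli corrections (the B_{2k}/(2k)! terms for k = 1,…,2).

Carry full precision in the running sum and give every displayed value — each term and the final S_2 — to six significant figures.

S_2 ≈ 133.373

Integral: ∫_11^50 ln(x) dx = 130.224.
Boundary: ½(f(11) + f(50)) = ½(2.39790 + 3.91202) = 3.15496.
Running total after boundary: 133.379.
k=1: B_{2}/(2)! × [f^{(1)}(50) − f^{(1)}(11)] = 1/12 × (0.0200000 − 0.0909091) = -0.00590909.
Partial sum through k=1: 133.373.
k=2: B_{4}/(4)! × [f^{(3)}(50) − f^{(3)}(11)] = −1/720 × (1.60000e-05 − 0.00150263) = 2.06476e-06.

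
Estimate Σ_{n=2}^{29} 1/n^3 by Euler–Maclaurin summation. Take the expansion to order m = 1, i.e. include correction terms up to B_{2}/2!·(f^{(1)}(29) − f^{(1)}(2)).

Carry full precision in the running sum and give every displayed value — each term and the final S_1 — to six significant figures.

Integral: ∫_2^29 1/x^3 dx = 0.124405.
Endpoint term: (f(2) + f(29))/2 = (0.125000 + 4.10021e-05)/2 = 0.0625205.
Running total after boundary: 0.186926.
k=1: B_{2}/(2)! × [f^{(1)}(29) − f^{(1)}(2)] = 1/12 × (-4.24160e-06 − (-0.187500)) = 0.0156246.

S_1 ≈ 0.202551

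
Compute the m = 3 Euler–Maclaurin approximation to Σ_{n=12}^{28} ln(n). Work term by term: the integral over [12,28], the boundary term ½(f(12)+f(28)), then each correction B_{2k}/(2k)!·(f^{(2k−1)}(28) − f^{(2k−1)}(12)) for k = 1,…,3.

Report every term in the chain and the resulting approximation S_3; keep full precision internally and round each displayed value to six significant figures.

S_3 ≈ 50.3874

Integral: ∫_12^28 ln(x) dx = 47.4828.
½[f(12) + f(28)] = ½[2.48491 + 3.33220] = 2.90856.
Integral + boundary = 50.3914.
k=1: B_{2}/(2)! × [f^{(1)}(28) − f^{(1)}(12)] = 1/12 × (0.0357143 − 0.0833333) = -0.00396825.
Partial sum through k=1: 50.3874.
k=2: B_{4}/(4)! × [f^{(3)}(28) − f^{(3)}(12)] = −1/720 × (9.11079e-05 − 0.00115741) = 1.48097e-06.
Partial sum through k=2: 50.3874.
k=3: B_{6}/(6)! × [f^{(5)}(28) − f^{(5)}(12)] = 1/30240 × (1.39451e-06 − 9.64506e-05) = -3.14339e-09.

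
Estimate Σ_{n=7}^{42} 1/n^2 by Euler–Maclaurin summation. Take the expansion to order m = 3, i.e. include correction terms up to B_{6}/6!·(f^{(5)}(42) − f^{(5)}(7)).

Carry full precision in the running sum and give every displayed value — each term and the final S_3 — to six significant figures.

The integral term ∫_7^42 1/x^2 dx = 0.119048.
Endpoint term: (f(7) + f(42))/2 = (0.0204082 + 0.000566893)/2 = 0.0104875.
So far: 0.129535.
Correction k=1: B_{2}/2! · (f^{(1)}(42) − f^{(1)}(7)) = 1/12 · (-2.69949e-05 − (-0.00583090)) = 0.000483659.
Partial sum through k=1: 0.130019.
Correction k=2: B_{4}/4! · (f^{(3)}(42) − f^{(3)}(7)) = −1/720 · (-1.83639e-07 − (-0.00142798)) = -1.98305e-06.
Partial sum through k=2: 0.130017.
Correction k=3: B_{6}/6! · (f^{(5)}(42) − f^{(5)}(7)) = 1/30240 · (-3.12311e-09 − (-0.000874271)) = 2.89110e-08.

S_3 ≈ 0.130017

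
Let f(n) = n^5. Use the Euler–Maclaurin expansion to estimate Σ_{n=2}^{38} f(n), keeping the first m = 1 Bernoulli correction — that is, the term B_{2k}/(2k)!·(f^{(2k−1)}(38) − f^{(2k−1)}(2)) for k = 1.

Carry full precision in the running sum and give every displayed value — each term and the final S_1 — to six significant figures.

S_1 ≈ 5.42309e+08

The integral term ∫_2^38 x^5 dx = 5.01823e+08.
½[f(2) + f(38)] = ½[32.0000 + 7.92352e+07] = 3.96176e+07.
Integral + boundary = 5.41440e+08.
k=1: B_{2}/(2)! × [f^{(1)}(38) − f^{(1)}(2)] = 1/12 × (1.04257e+07 − 80.0000) = 868800.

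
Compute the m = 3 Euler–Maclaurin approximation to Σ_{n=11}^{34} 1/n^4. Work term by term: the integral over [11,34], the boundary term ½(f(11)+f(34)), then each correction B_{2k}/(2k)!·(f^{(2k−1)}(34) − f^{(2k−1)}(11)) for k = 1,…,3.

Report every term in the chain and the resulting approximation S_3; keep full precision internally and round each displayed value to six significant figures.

Integral: ∫_11^34 1/x^4 dx = 0.000241957.
Boundary: ½(f(11) + f(34)) = ½(6.83013e-05 + 7.48315e-07) = 3.45248e-05.
Integral + boundary = 0.000276482.
Correction k=1: B_{2}/2! · (f^{(1)}(34) − f^{(1)}(11)) = 1/12 · (-8.80370e-08 − (-2.48369e-05)) = 2.06240e-06.
Partial sum through k=1: 0.000278545.
Correction k=2: B_{4}/4! · (f^{(3)}(34) − f^{(3)}(11)) = −1/720 · (-2.28470e-09 − (-6.15790e-06)) = -8.54946e-09.
Partial sum through k=2: 0.000278536.
Correction k=3: B_{6}/6! · (f^{(5)}(34) − f^{(5)}(11)) = 1/30240 · (-1.10677e-10 − (-2.84994e-06)) = 9.42403e-11.

S_3 ≈ 0.000278536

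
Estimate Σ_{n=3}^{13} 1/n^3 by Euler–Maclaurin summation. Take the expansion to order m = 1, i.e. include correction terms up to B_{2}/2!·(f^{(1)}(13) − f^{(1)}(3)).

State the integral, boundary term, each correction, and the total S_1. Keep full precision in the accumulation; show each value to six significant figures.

The integral term ∫_3^13 1/x^3 dx = 0.0525970.
½[f(3) + f(13)] = ½[0.0370370 + 0.000455166] = 0.0187461.
Running total after boundary: 0.0713431.
k=1: B_{2}/(2)! × [f^{(1)}(13) − f^{(1)}(3)] = 1/12 × (-0.000105038 − (-0.0370370)) = 0.00307767.

S_1 ≈ 0.0744207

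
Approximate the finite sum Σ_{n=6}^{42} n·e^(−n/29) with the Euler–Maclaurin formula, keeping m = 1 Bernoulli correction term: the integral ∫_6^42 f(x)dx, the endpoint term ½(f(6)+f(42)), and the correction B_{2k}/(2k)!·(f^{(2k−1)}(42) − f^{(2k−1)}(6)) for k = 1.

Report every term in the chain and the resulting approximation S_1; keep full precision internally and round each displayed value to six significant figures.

Integral: ∫_6^42 x·e^(−x/29) dx = 341.487.
Endpoint term: (f(6) + f(42))/2 = (4.87862 + 9.86895)/2 = 7.37379.
So far: 348.860.
Correction k=1: B_{2}/2! · (f^{(1)}(42) − f^{(1)}(6)) = 1/12 · (-0.105334 − 0.644875) = -0.0625174.

S_1 ≈ 348.798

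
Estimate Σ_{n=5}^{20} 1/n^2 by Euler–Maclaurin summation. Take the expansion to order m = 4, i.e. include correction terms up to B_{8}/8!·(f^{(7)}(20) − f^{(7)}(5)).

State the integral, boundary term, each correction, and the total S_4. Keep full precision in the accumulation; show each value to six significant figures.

S_4 ≈ 0.172552

∫_5^20 1/x^2 dx evaluates to 0.150000.
Boundary: ½(f(5) + f(20)) = ½(0.0400000 + 0.00250000) = 0.0212500.
So far: 0.171250.
Order-1 term: 1/12 · (-0.000250000 − (-0.0160000)) = 0.00131250.
Partial sum through k=1: 0.172562.
Order-2 term: −1/720 · (-7.50000e-06 − (-0.00768000)) = -1.06562e-05.
Partial sum through k=2: 0.172552.
Order-3 term: 1/30240 · (-5.62500e-07 − (-0.00921600)) = 3.04743e-07.
Partial sum through k=3: 0.172552.
Order-4 term: −1/1209600 · (-7.87500e-08 − (-0.0206438)) = -1.70666e-08.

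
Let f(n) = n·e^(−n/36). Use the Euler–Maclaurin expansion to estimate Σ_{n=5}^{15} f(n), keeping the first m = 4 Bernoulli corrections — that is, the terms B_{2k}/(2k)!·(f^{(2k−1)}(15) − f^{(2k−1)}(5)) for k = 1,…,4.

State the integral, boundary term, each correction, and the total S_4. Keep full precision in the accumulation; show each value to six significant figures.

Integral: ∫_5^15 x·e^(−x/36) dx = 74.2335.
Boundary: ½(f(5) + f(15)) = ½(4.35162 + 9.88861) = 7.12012.
So far: 81.3536.
Correction k=1: B_{2}/2! · (f^{(1)}(15) − f^{(1)}(5)) = 1/12 · (0.384557 − 0.749446) = -0.0304074.
After k=1: 81.3232.
Correction k=2: B_{4}/4! · (f^{(3)}(15) − f^{(3)}(5)) = −1/720 · (0.00131407 − 0.00192137) = 8.43469e-07.
After k=2: 81.3232.
Correction k=3: B_{6}/6! · (f^{(5)}(15) − f^{(5)}(5)) = 1/30240 · (1.79893e-06 − 2.51888e-06) = -2.38076e-11.
After k=3: 81.3232.
Correction k=4: B_{8}/8! · (f^{(7)}(15) − f^{(7)}(5)) = −1/1209600 · (1.99377e-09 − 2.74322e-09) = 6.19587e-16.

S_4 ≈ 81.3232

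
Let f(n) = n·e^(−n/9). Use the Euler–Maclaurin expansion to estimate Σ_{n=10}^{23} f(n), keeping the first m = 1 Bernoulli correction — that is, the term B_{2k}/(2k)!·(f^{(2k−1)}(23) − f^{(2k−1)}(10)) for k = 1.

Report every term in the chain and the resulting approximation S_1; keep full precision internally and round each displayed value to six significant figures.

The integral term ∫_10^23 x·e^(−x/9) dx = 33.9291.
½[f(10) + f(23)] = ½[3.29193 + 1.78593] = 2.53893.
Integral + boundary = 36.4680.
k=1: B_{2}/(2)! × [f^{(1)}(23) − f^{(1)}(10)] = 1/12 × (-0.120787 − (-0.0365770)) = -0.00701754.

S_1 ≈ 36.4610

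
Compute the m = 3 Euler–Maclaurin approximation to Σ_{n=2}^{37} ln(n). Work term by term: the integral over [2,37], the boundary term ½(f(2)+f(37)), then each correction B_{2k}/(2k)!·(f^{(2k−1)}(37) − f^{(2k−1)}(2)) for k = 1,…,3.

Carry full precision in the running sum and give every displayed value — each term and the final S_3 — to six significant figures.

S_3 ≈ 99.3306

Integral: ∫_2^37 ln(x) dx = 97.2177.
½[f(2) + f(37)] = ½[0.693147 + 3.61092] = 2.15203.
Running total after boundary: 99.3697.
Correction k=1: B_{2}/2! · (f^{(1)}(37) − f^{(1)}(2)) = 1/12 · (0.0270270 − 0.500000) = -0.0394144.
Partial sum through k=1: 99.3303.
Correction k=2: B_{4}/4! · (f^{(3)}(37) − f^{(3)}(2)) = −1/720 · (3.94843e-05 − 0.250000) = 0.000347167.
Partial sum through k=2: 99.3306.
Correction k=3: B_{6}/6! · (f^{(5)}(37) − f^{(5)}(2)) = 1/30240 · (3.46101e-07 − 0.750000) = -2.48016e-05.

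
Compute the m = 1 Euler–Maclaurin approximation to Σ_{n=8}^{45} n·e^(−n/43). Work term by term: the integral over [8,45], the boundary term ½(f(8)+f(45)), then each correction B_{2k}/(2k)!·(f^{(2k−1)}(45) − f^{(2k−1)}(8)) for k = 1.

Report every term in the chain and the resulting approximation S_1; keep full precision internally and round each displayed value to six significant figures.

S_1 ≈ 503.078

Integral: ∫_8^45 x·e^(−x/43) dx = 491.914.
½[f(8) + f(45)] = ½[6.64188 + 15.8022] = 11.2221.
Integral + boundary = 503.136.
k=1: B_{2}/(2)! × [f^{(1)}(45) − f^{(1)}(8)] = 1/12 × (-0.0163331 − 0.675773) = -0.0576755.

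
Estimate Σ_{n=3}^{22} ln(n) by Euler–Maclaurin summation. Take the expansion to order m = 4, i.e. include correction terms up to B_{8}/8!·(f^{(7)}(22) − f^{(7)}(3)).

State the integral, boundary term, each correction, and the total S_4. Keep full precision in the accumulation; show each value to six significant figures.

S_4 ≈ 47.7780

∫_3^22 ln(x) dx evaluates to 45.7071.
Boundary: ½(f(3) + f(22)) = ½(1.09861 + 3.09104) = 2.09483.
So far: 47.8019.
Order-1 term: 1/12 · (0.0454545 − 0.333333) = -0.0239899.
Running total after k=1: 47.7779.
Order-2 term: −1/720 · (0.000187829 − 0.0740741) = 0.000102620.
Running total after k=2: 47.7780.
Order-3 term: 1/30240 · (4.65691e-06 − 0.0987654) = -3.26590e-06.
Running total after k=3: 47.7780.
Order-4 term: −1/1209600 · (2.88651e-07 − 0.329218) = 2.72171e-07.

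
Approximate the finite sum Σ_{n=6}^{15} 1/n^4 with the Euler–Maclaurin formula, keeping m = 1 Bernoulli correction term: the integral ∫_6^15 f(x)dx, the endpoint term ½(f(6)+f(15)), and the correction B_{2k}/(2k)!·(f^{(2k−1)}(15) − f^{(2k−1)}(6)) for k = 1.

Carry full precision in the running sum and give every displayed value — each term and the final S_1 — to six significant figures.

∫_6^15 1/x^4 dx evaluates to 0.00144444.
Boundary: ½(f(6) + f(15)) = ½(0.000771605 + 1.97531e-05) = 0.000395679.
So far: 0.00184012.
Order-1 term: 1/12 · (-5.26749e-06 − (-0.000514403)) = 4.24280e-05.

S_1 ≈ 0.00188255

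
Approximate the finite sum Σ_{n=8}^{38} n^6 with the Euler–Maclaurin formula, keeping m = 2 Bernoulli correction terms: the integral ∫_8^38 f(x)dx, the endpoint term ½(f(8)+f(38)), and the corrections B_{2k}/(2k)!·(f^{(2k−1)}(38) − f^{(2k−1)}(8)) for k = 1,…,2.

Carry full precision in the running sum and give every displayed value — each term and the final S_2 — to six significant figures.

The integral term ∫_8^38 x^6 dx = 1.63448e+10.
Endpoint term: (f(8) + f(38))/2 = (262144 + 3.01094e+09)/2 = 1.50560e+09.
Running total after boundary: 1.78504e+10.
Order-1 term: 1/12 · (4.75411e+08 − 196608) = 3.96012e+07.
After k=1: 1.78900e+10.
Order-2 term: −1/720 · (6.58464e+06 − 61440.0) = -9060.00.

S_2 ≈ 1.78900e+10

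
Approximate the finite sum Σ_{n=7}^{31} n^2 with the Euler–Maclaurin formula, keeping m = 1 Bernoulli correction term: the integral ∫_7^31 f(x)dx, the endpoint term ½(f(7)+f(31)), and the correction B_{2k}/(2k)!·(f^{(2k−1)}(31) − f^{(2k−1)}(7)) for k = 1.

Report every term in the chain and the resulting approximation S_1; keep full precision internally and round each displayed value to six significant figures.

Integral: ∫_7^31 x^2 dx = 9816.00.
Endpoint term: (f(7) + f(31))/2 = (49.0000 + 961.000)/2 = 505.000.
Integral + boundary = 10321.0.
Correction k=1: B_{2}/2! · (f^{(1)}(31) − f^{(1)}(7)) = 1/12 · (62.0000 − 14.0000) = 4.00000.

S_1 ≈ 10325.0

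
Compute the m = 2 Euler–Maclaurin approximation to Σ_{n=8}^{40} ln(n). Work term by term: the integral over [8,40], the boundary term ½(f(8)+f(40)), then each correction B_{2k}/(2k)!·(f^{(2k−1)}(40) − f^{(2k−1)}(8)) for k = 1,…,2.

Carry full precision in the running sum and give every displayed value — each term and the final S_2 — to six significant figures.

S_2 ≈ 101.795

The integral term ∫_8^40 ln(x) dx = 98.9196.
Endpoint term: (f(8) + f(40))/2 = (2.07944 + 3.68888)/2 = 2.88416.
So far: 101.804.
Correction k=1: B_{2}/2! · (f^{(1)}(40) − f^{(1)}(8)) = 1/12 · (0.0250000 − 0.125000) = -0.00833333.
Running total after k=1: 101.795.
Correction k=2: B_{4}/4! · (f^{(3)}(40) − f^{(3)}(8)) = −1/720 · (3.12500e-05 − 0.00390625) = 5.38194e-06.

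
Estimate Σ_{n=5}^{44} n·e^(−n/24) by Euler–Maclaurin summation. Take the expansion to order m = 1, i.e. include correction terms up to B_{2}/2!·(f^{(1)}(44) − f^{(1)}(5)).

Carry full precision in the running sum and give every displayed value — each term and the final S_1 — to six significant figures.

S_1 ≈ 309.666

The integral term ∫_5^44 x·e^(−x/24) dx = 304.184.
½[f(5) + f(44)] = ½[4.05968 + 7.03471] = 5.54720.
Integral + boundary = 309.731.
Correction k=1: B_{2}/2! · (f^{(1)}(44) − f^{(1)}(5)) = 1/12 · (-0.133233 − 0.642783) = -0.0646680.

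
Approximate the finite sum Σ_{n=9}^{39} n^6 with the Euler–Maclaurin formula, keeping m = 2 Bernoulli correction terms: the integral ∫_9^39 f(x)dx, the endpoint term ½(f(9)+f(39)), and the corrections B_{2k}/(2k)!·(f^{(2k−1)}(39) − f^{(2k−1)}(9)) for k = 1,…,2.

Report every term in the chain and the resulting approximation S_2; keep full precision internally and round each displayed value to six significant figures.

S_2 ≈ 2.14085e+10

Integral: ∫_9^39 x^6 dx = 1.96037e+10.
Endpoint term: (f(9) + f(39))/2 = (531441 + 3.51874e+09)/2 = 1.75964e+09.
Integral + boundary = 2.13634e+10.
Correction k=1: B_{2}/2! · (f^{(1)}(39) − f^{(1)}(9)) = 1/12 · (5.41345e+08 − 354294) = 4.50826e+07.
Running total after k=1: 2.14085e+10.
Correction k=2: B_{4}/4! · (f^{(3)}(39) − f^{(3)}(9)) = −1/720 · (7.11828e+06 − 87480.0) = -9765.00.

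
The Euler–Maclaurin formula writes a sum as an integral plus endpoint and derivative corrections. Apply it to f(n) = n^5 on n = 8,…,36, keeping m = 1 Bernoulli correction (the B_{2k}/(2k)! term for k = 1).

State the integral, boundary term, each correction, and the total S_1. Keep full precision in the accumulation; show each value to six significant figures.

S_1 ≈ 3.93701e+08

Integral: ∫_8^36 x^5 dx = 3.62753e+08.
½[f(8) + f(36)] = ½[32768.0 + 6.04662e+07] = 3.02495e+07.
Running total after boundary: 3.93003e+08.
Order-1 term: 1/12 · (8.39808e+06 − 20480.0) = 698133.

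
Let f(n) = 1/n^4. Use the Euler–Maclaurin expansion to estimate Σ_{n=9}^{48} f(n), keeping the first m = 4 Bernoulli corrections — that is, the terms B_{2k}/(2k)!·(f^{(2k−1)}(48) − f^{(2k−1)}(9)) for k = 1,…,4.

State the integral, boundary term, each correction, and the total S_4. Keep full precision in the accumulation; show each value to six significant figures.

S_4 ≈ 0.000536145

The integral term ∫_9^48 1/x^4 dx = 0.000454233.
Endpoint term: (f(9) + f(48))/2 = (0.000152416 + 1.88380e-07)/2 = 7.63021e-05.
So far: 0.000530535.
Order-1 term: 1/12 · (-1.56983e-08 − (-6.77404e-05)) = 5.64372e-06.
Partial sum through k=1: 0.000536179.
Order-2 term: −1/720 · (-2.04406e-10 − (-2.50890e-05)) = -3.48456e-08.
Partial sum through k=2: 0.000536144.
Order-3 term: 1/30240 · (-4.96819e-12 − (-1.73455e-05)) = 5.73594e-10.
Partial sum through k=3: 0.000536145.
Order-4 term: −1/1209600 · (-1.94070e-13 − (-1.92728e-05)) = -1.59332e-11.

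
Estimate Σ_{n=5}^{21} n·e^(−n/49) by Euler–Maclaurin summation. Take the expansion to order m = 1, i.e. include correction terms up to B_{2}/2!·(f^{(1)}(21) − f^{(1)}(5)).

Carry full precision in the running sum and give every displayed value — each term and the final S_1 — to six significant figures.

S_1 ≈ 163.944

The integral term ∫_5^21 x·e^(−x/49) dx = 154.883.
½[f(5) + f(21)] = ½[4.51496 + 13.6802] = 9.09759.
Running total after boundary: 163.980.
k=1: B_{2}/(2)! × [f^{(1)}(21) − f^{(1)}(5)] = 1/12 × (0.372251 − 0.810851) = -0.0365500.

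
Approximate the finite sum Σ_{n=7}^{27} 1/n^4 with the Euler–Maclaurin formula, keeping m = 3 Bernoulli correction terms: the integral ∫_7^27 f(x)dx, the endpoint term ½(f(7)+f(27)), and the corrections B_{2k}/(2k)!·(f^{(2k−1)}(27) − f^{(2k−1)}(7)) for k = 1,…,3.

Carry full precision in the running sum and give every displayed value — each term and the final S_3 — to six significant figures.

Integral: ∫_7^27 1/x^4 dx = 0.000954882.
Endpoint term: (f(7) + f(27))/2 = (0.000416493 + 1.88168e-06)/2 = 0.000209187.
Running total after boundary: 0.00116407.
Correction k=1: B_{2}/2! · (f^{(1)}(27) − f^{(1)}(7)) = 1/12 · (-2.78767e-07 − (-0.000237996)) = 1.98098e-05.
Partial sum through k=1: 0.00118388.
Correction k=2: B_{4}/4! · (f^{(3)}(27) − f^{(3)}(7)) = −1/720 · (-1.14719e-08 − (-0.000145712)) = -2.02362e-07.
Partial sum through k=2: 0.00118368.
Correction k=3: B_{6}/6! · (f^{(5)}(27) − f^{(5)}(7)) = 1/30240 · (-8.81242e-10 − (-0.000166528)) = 5.50684e-09.

S_3 ≈ 0.00118368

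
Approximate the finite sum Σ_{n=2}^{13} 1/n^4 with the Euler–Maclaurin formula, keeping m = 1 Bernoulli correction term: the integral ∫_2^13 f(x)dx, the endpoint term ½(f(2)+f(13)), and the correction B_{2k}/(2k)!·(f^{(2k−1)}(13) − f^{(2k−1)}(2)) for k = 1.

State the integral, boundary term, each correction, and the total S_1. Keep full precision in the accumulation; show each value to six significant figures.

S_1 ≈ 0.0831982

Integral: ∫_2^13 1/x^4 dx = 0.0415149.
Boundary: ½(f(2) + f(13)) = ½(0.0625000 + 3.50128e-05) = 0.0312675.
Running total after boundary: 0.0727825.
k=1: B_{2}/(2)! × [f^{(1)}(13) − f^{(1)}(2)] = 1/12 × (-1.07732e-05 − (-0.125000)) = 0.0104158.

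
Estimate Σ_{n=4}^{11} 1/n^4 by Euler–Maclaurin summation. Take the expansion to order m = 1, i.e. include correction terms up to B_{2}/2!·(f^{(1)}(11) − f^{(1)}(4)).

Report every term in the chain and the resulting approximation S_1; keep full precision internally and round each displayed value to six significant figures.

S_1 ≈ 0.00726862

Integral: ∫_4^11 1/x^4 dx = 0.00495790.
Boundary: ½(f(4) + f(11)) = ½(0.00390625 + 6.83013e-05) = 0.00198728.
Integral + boundary = 0.00694517.
k=1: B_{2}/(2)! × [f^{(1)}(11) − f^{(1)}(4)] = 1/12 × (-2.48369e-05 − (-0.00390625)) = 0.000323451.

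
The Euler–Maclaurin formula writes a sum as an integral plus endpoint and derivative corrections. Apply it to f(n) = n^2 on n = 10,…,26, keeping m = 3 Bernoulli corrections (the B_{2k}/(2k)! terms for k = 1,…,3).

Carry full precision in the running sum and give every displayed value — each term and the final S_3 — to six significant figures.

The integral term ∫_10^26 x^2 dx = 5525.33.
½[f(10) + f(26)] = ½[100.000 + 676.000] = 388.000.
So far: 5913.33.
k=1: B_{2}/(2)! × [f^{(1)}(26) − f^{(1)}(10)] = 1/12 × (52.0000 − 20.0000) = 2.66667.
Running total after k=1: 5916.00.
k=2: B_{4}/(4)! × [f^{(3)}(26) − f^{(3)}(10)] = −1/720 × (0.00000 − 0.00000) = 0.00000.
Running total after k=2: 5916.00.
k=3: B_{6}/(6)! × [f^{(5)}(26) − f^{(5)}(10)] = 1/30240 × (0.00000 − 0.00000) = 0.00000.

S_3 ≈ 5916.00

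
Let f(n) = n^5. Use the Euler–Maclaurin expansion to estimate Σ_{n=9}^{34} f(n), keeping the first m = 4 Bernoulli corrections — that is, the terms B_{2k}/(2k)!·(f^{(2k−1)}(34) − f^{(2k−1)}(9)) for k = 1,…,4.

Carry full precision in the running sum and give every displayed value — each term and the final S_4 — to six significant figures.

Integral: ∫_9^34 x^5 dx = 2.57379e+08.
Endpoint term: (f(9) + f(34))/2 = (59049.0 + 4.54354e+07)/2 = 2.27472e+07.
Integral + boundary = 2.80126e+08.
Correction k=1: B_{2}/2! · (f^{(1)}(34) − f^{(1)}(9)) = 1/12 · (6.68168e+06 − 32805.0) = 554073.
Partial sum through k=1: 2.80680e+08.
Correction k=2: B_{4}/4! · (f^{(3)}(34) − f^{(3)}(9)) = −1/720 · (69360.0 − 4860.00) = -89.5833.
Partial sum through k=2: 2.80680e+08.
Correction k=3: B_{6}/6! · (f^{(5)}(34) − f^{(5)}(9)) = 1/30240 · (120.000 − 120.000) = 0.00000.
Partial sum through k=3: 2.80680e+08.
Correction k=4: B_{8}/8! · (f^{(7)}(34) − f^{(7)}(9)) = −1/1209600 · (0.00000 − 0.00000) = 0.00000.

S_4 ≈ 2.80680e+08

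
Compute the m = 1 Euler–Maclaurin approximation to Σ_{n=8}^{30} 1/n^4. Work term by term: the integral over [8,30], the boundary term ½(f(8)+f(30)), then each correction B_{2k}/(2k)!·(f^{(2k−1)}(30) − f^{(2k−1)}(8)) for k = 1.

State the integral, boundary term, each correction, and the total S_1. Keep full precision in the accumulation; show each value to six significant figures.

Integral: ∫_8^30 1/x^4 dx = 0.000638696.
Boundary: ½(f(8) + f(30)) = ½(0.000244141 + 1.23457e-06) = 0.000122688.
So far: 0.000761384.
Order-1 term: 1/12 · (-1.64609e-07 − (-0.000122070)) = 1.01588e-05.

S_1 ≈ 0.000771542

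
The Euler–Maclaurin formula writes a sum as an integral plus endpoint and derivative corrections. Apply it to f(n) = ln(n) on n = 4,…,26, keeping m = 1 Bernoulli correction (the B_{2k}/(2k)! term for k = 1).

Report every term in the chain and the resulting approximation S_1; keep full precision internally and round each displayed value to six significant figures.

The integral term ∫_4^26 ln(x) dx = 57.1653.
Boundary: ½(f(4) + f(26)) = ½(1.38629 + 3.25810) = 2.32220.
Integral + boundary = 59.4875.
k=1: B_{2}/(2)! × [f^{(1)}(26) − f^{(1)}(4)] = 1/12 × (0.0384615 − 0.250000) = -0.0176282.

S_1 ≈ 59.4699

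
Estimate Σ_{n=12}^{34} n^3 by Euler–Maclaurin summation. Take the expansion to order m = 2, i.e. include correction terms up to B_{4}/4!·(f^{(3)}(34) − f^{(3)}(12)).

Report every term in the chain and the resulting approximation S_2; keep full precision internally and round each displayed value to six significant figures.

∫_12^34 x^3 dx evaluates to 328900.
Endpoint term: (f(12) + f(34))/2 = (1728.00 + 39304.0)/2 = 20516.0.
Running total after boundary: 349416.
Correction k=1: B_{2}/2! · (f^{(1)}(34) − f^{(1)}(12)) = 1/12 · (3468.00 − 432.000) = 253.000.
Partial sum through k=1: 349669.
Correction k=2: B_{4}/4! · (f^{(3)}(34) − f^{(3)}(12)) = −1/720 · (6.00000 − 6.00000) = 0.00000.

S_2 ≈ 349669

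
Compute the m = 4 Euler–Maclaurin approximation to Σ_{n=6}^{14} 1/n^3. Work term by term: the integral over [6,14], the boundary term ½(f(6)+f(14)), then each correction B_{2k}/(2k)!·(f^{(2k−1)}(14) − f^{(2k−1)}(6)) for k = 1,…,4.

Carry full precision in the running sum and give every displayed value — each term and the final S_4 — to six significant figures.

S_4 ≈ 0.0140196

Integral: ∫_6^14 1/x^3 dx = 0.0113379.
Boundary: ½(f(6) + f(14)) = ½(0.00462963 + 0.000364431) = 0.00249703.
Running total after boundary: 0.0138349.
Correction k=1: B_{2}/2! · (f^{(1)}(14) − f^{(1)}(6)) = 1/12 · (-7.80925e-05 − (-0.00231481)) = 0.000186394.
Running total after k=1: 0.0140213.
Correction k=2: B_{4}/4! · (f^{(3)}(14) − f^{(3)}(6)) = −1/720 · (-7.96862e-06 − (-0.00128601)) = -1.77506e-06.
Running total after k=2: 0.0140195.
Correction k=3: B_{6}/6! · (f^{(5)}(14) − f^{(5)}(6)) = 1/30240 · (-1.70756e-06 − (-0.00150034)) = 4.95580e-08.
Running total after k=3: 0.0140196.
Correction k=4: B_{8}/8! · (f^{(7)}(14) − f^{(7)}(6)) = −1/1209600 · (-6.27267e-07 − (-0.00300069)) = -2.48021e-09.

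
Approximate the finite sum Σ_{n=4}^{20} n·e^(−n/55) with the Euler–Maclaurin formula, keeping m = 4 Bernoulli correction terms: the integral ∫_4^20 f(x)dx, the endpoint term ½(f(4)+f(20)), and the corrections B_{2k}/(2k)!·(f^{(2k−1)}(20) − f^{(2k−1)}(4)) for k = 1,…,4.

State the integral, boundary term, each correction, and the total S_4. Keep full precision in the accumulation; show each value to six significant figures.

S_4 ≈ 158.685

∫_4^20 x·e^(−x/55) dx evaluates to 149.909.
½[f(4) + f(20)] = ½[3.71942 + 13.9029] = 8.81115.
Running total after boundary: 158.720.
Order-1 term: 1/12 · (0.442364 − 0.862229) = -0.0349887.
Partial sum through k=1: 158.685.
Order-2 term: −1/720 · (0.000605835 − 0.000899814) = 4.08304e-07.
Partial sum through k=2: 158.685.
Order-3 term: 1/30240 · (3.52210e-07 − 5.00692e-07) = -4.91013e-12.
Partial sum through k=3: 158.685.
Order-4 term: −1/1209600 · (1.66659e-10 − 2.32703e-10) = 5.45995e-17.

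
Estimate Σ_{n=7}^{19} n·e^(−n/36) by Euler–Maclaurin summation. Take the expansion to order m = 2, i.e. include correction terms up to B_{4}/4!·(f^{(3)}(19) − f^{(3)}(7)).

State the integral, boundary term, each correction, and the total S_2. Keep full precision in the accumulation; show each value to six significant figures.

S_2 ≈ 114.879

∫_7^19 x·e^(−x/36) dx evaluates to 106.425.
½[f(7) + f(19)] = ½[5.76304 + 11.2084] = 8.48571.
Running total after boundary: 114.911.
k=1: B_{2}/(2)! × [f^{(1)}(19) − f^{(1)}(7)] = 1/12 × (0.278571 − 0.663207) = -0.0320531.
After k=1: 114.879.
k=2: B_{4}/(4)! × [f^{(3)}(19) − f^{(3)}(7)] = −1/720 × (0.00112531 − 0.00178225) = 9.12414e-07.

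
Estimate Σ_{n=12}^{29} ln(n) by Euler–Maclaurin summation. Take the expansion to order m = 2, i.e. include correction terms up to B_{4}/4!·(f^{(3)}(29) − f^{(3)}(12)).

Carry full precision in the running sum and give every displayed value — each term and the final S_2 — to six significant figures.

S_2 ≈ 53.7547

Integral: ∫_12^29 ln(x) dx = 50.8327.
Boundary: ½(f(12) + f(29)) = ½(2.48491 + 3.36730) = 2.92610.
So far: 53.7588.
Order-1 term: 1/12 · (0.0344828 − 0.0833333) = -0.00407088.
Running total after k=1: 53.7547.
Order-2 term: −1/720 · (8.20042e-05 − 0.00115741) = 1.49362e-06.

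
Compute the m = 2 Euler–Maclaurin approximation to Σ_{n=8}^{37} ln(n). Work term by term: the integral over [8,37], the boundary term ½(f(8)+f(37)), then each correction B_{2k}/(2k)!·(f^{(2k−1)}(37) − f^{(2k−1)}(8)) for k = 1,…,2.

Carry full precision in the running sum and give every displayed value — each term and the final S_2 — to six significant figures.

The integral term ∫_8^37 ln(x) dx = 87.9684.
Endpoint term: (f(8) + f(37))/2 = (2.07944 + 3.61092)/2 = 2.84518.
So far: 90.8136.
Order-1 term: 1/12 · (0.0270270 − 0.125000) = -0.00816441.
Running total after k=1: 90.8054.
Order-2 term: −1/720 · (3.94843e-05 − 0.00390625) = 5.37051e-06.

S_2 ≈ 90.8055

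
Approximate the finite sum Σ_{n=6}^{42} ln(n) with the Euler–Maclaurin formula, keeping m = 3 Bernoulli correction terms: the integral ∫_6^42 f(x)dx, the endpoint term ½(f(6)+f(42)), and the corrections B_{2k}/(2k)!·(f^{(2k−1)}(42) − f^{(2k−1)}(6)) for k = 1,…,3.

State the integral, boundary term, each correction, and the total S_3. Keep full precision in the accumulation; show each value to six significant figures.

The integral term ∫_6^42 ln(x) dx = 110.232.
Endpoint term: (f(6) + f(42))/2 = (1.79176 + 3.73767)/2 = 2.76471.
Integral + boundary = 112.996.
Order-1 term: 1/12 · (0.0238095 − 0.166667) = -0.0119048.
Running total after k=1: 112.984.
Order-2 term: −1/720 · (2.69949e-05 − 0.00925926) = 1.28226e-05.
Running total after k=2: 112.984.
Order-3 term: 1/30240 · (1.83639e-07 − 0.00308642) = -1.02058e-07.

S_3 ≈ 112.984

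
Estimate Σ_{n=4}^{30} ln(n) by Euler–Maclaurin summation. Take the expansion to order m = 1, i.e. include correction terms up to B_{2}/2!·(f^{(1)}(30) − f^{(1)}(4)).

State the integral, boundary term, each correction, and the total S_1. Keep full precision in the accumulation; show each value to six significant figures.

S_1 ≈ 72.8664

∫_4^30 ln(x) dx evaluates to 70.4907.
½[f(4) + f(30)] = ½[1.38629 + 3.40120] = 2.39375.
So far: 72.8845.
Order-1 term: 1/12 · (0.0333333 − 0.250000) = -0.0180556.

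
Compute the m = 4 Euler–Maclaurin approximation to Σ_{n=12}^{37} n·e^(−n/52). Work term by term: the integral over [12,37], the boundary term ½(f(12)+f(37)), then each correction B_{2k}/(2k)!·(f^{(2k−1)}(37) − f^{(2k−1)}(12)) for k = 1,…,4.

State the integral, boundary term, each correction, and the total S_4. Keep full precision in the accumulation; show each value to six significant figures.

S_4 ≈ 384.149

The integral term ∫_12^37 x·e^(−x/52) dx = 370.343.
Boundary: ½(f(12) + f(37)) = ½(9.52707 + 18.1629) = 13.8450.
Integral + boundary = 384.188.
Correction k=1: B_{2}/2! · (f^{(1)}(37) − f^{(1)}(12)) = 1/12 · (0.141602 − 0.610710) = -0.0390923.
After k=1: 384.149.
Correction k=2: B_{4}/4! · (f^{(3)}(37) − f^{(3)}(12)) = −1/720 · (0.000415451 − 0.000813075) = 5.52256e-07.
After k=2: 384.149.
Correction k=3: B_{6}/6! · (f^{(5)}(37) − f^{(5)}(12)) = 1/30240 · (2.87919e-07 − 5.17861e-07) = -7.60389e-12.
After k=3: 384.149.
Correction k=4: B_{8}/8! · (f^{(7)}(37) − f^{(7)}(12)) = −1/1209600 · (1.56137e-10 − 2.71830e-10) = 9.56453e-17.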